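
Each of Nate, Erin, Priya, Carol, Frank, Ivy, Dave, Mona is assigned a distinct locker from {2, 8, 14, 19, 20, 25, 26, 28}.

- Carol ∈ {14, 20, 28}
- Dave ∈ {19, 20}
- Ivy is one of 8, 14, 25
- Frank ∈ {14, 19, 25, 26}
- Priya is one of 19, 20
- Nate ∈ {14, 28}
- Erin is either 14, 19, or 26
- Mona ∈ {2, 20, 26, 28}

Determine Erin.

26

Among the 8 variables, 2 fits only Mona (and all 8 values in {2, 8, 14, 19, 20, 25, 26, 28} must be used), so Mona = 2.
The 7 still-open variables draw from only 7 values {8, 14, 19, 20, 25, 26, 28}, so each is used; only Ivy can be 8, hence Ivy = 8.
The 6 still-open variables draw from only 6 values {14, 19, 20, 25, 26, 28}, so each is used; only Frank can be 25, hence Frank = 25.
The 5 still-open variables together cover exactly {14, 19, 20, 26, 28} — 5 values for 5 variables — and 26 appears only in Erin's list, so Erin = 26.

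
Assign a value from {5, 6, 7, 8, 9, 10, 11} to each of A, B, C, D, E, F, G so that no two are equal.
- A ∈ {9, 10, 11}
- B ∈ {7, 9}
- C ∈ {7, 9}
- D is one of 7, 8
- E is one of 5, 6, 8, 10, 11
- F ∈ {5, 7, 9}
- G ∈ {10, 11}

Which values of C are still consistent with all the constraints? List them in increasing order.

Among the 7 variables, 6 fits only E (and all 7 values in {5, 6, 7, 8, 9, 10, 11} must be used), so E = 6.
Among the 6 still-open variables, 5 fits only F (and all 6 values in {5, 7, 8, 9, 10, 11} must be used), so F = 5.
The 5 still-open variables draw from only 5 values {7, 8, 9, 10, 11}, so each is used; only D can be 8, hence D = 8.
The 2 variables B and C are confined to {7, 9}, which locks those values in; drop them from A.
No further eliminations apply; C can still be any of 7, 9.

7, 9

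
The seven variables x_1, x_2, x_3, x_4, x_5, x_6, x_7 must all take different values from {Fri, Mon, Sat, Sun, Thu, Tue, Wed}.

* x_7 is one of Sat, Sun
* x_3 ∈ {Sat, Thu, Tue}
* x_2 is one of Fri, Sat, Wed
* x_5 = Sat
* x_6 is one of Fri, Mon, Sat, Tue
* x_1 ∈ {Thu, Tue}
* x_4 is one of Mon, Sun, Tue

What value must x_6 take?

Fri

x_5 has just one choice, so x_5 = Sat. Remove Sat from x_2, x_3, x_6, x_7.
x_7 must be Sun (only option left). Strike Sun from x_4.
The 5 still-open variables draw from only 5 values {Fri, Mon, Thu, Tue, Wed}, so each is used; only x_2 can be Wed, hence x_2 = Wed.
The 4 still-open variables together cover exactly {Fri, Mon, Thu, Tue} — 4 values for 4 variables — and Fri appears only in x_6's list, so x_6 = Fri.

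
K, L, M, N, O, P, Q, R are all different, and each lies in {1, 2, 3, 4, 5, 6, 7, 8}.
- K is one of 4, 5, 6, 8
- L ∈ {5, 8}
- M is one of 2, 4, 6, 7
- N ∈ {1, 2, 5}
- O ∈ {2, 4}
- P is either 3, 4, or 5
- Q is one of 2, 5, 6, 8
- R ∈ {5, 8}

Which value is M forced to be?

The 8 variables together cover exactly {1, 2, 3, 4, 5, 6, 7, 8} — 8 values for 8 variables — and 1 appears only in N's list, so N = 1.
The 7 still-open variables together cover exactly {2, 3, 4, 5, 6, 7, 8} — 7 values for 7 variables — and 3 appears only in P's list, so P = 3.
The 6 still-open variables together cover exactly {2, 4, 5, 6, 7, 8} — 6 values for 6 variables — and 7 appears only in M's list, so M = 7.

7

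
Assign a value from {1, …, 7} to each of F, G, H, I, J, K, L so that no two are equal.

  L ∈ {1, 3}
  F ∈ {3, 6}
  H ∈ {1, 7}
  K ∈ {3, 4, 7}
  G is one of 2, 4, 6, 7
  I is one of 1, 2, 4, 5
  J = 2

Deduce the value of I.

5

J must be 2 (only option left). So G, I can't be 2.
The 6 still-open variables draw from only 6 values {1, 3, 4, 5, 6, 7}, so each is used; only I can be 5, hence I = 5.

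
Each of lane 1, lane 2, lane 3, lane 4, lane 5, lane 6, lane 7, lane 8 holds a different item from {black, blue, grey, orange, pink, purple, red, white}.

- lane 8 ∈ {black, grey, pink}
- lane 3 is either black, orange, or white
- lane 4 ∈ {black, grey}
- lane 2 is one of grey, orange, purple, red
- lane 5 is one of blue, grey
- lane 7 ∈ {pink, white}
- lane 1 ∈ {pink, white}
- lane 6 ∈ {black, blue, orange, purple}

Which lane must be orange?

Among the 8 variables, red fits only lane 2 (and all 8 values in {black, blue, grey, orange, pink, purple, red, white} must be used), so lane 2 = red.
The 7 still-open variables together cover exactly {black, blue, grey, orange, pink, purple, white} — 7 values for 7 variables — and purple appears only in lane 6's list, so lane 6 = purple.
The 6 still-open variables draw from only 6 values {black, blue, grey, orange, pink, white}, so each is used; only lane 5 can be blue, hence lane 5 = blue.
Among the 5 still-open variables, orange fits only lane 3 (and all 5 values in {black, grey, orange, pink, white} must be used), so lane 3 = orange.

lane 3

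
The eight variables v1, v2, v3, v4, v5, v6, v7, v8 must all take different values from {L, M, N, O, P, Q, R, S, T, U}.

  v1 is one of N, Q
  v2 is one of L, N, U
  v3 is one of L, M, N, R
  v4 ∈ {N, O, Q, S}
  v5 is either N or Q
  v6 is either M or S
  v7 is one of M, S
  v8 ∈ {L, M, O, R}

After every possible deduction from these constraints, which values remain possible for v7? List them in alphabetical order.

M, S

Among the 8 variables, U fits only v2 (and all 8 values in {L, M, N, O, Q, R, S, U} must be used), so v2 = U.
The 2 variables v1 and v5 are confined to {N, Q}, which locks those values in; drop them from v3, v4.
The 2 variables v6 and v7 are confined to {M, S}, which locks those values in; drop them from v3, v4, v8.
v4's domain is down to {O}, so v4 = O. Eliminate O elsewhere: v8.
No further eliminations apply; v7 can still be any of M, S.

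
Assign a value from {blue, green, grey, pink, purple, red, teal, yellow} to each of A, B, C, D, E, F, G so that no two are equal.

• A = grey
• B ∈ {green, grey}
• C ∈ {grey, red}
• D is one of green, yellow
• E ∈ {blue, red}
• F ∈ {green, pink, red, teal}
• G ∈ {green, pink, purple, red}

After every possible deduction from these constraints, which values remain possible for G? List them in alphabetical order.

A has just one choice, so A = grey. So B, C can't be grey.
B has just one choice, so B = green. So D, F, G can't be green.
C must be red (only option left). Eliminate red elsewhere: E, F, G.
That leaves D = yellow.
E's domain is down to {blue}, so E = blue.
No further eliminations apply; G can still be any of pink, purple.

pink, purple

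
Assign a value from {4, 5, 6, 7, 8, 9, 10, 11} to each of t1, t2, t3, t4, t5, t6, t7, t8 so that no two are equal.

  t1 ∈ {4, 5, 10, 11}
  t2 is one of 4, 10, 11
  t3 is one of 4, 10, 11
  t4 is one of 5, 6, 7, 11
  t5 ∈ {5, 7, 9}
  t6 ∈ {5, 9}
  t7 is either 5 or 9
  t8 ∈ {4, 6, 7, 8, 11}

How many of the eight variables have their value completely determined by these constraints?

The 8 variables together cover exactly {4, 5, 6, 7, 8, 9, 10, 11} — 8 values for 8 variables — and 8 appears only in t8's list, so t8 = 8.
Among the 7 still-open variables, 6 fits only t4 (and all 7 values in {4, 5, 6, 7, 9, 10, 11} must be used), so t4 = 6.
The 6 still-open variables draw from only 6 values {4, 5, 7, 9, 10, 11}, so each is used; only t5 can be 7, hence t5 = 7.
t6 and t7 share exactly the 2 values {5, 9}; by pigeonhole those values go to them, so strike 5, 9 from t1.
Determined: t4=6, t5=7, t8=8. The other variables each still have more than one consistent value. That makes 3.

3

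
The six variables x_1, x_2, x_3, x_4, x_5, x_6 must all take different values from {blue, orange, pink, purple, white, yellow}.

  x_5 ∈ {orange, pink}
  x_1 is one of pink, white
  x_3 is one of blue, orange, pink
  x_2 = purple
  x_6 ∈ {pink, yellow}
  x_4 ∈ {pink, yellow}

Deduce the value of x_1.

x_2 has just one choice, so x_2 = purple.
The 5 still-open variables draw from only 5 values {blue, orange, pink, white, yellow}, so each is used; only x_3 can be blue, hence x_3 = blue.
The 4 still-open variables draw from only 4 values {orange, pink, white, yellow}, so each is used; only x_5 can be orange, hence x_5 = orange.
Among the 3 still-open variables, white fits only x_1 (and all 3 values in {pink, white, yellow} must be used), so x_1 = white.

white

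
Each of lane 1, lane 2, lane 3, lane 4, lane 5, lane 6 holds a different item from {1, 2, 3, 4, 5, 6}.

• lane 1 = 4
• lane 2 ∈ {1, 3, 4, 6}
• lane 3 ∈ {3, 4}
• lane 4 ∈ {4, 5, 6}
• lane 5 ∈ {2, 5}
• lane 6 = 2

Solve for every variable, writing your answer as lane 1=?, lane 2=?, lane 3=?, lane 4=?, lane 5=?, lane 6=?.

lane 1's domain is down to {4}, so lane 1 = 4. Eliminate 4 elsewhere: lane 2, lane 3, lane 4.
lane 3 has just one choice, so lane 3 = 3. Remove 3 from lane 2.
lane 6 has just one choice, so lane 6 = 2. Eliminate 2 elsewhere: lane 5.
lane 5 has just one choice, so lane 5 = 5. Remove 5 from lane 4.
That leaves lane 4 = 6. Remove 6 from lane 2.
lane 2 must be 1 (only option left).

lane 1=4, lane 2=1, lane 3=3, lane 4=6, lane 5=5, lane 6=2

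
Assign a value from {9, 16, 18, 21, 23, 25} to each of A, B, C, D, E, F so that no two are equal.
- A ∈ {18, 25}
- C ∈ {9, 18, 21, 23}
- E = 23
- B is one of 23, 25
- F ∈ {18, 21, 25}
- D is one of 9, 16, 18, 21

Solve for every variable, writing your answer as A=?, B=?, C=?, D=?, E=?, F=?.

E has just one choice, so E = 23. Strike 23 from B, C.
That leaves B = 25. So A, F can't be 25.
That leaves A = 18. Strike 18 from C, D, F.
F must be 21 (only option left). So C, D can't be 21.
C has just one choice, so C = 9. So D can't be 9.
D has just one choice, so D = 16.

A=18, B=25, C=9, D=16, E=23, F=21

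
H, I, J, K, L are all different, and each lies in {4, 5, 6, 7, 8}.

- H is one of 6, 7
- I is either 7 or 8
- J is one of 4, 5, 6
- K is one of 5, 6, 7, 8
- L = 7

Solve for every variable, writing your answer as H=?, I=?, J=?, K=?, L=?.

L has just one choice, so L = 7. Remove 7 from H, I, K.
H must be 6 (only option left). Strike 6 from J, K.
I must be 8 (only option left). So K can't be 8.
That leaves K = 5. Remove 5 from J.
That leaves J = 4.

H=6, I=8, J=4, K=5, L=7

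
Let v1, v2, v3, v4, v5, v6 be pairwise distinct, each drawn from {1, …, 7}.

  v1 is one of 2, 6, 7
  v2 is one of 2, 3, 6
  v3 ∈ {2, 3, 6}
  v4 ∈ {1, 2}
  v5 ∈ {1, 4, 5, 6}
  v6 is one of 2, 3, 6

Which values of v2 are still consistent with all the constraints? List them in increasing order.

2, 3, 6

v2, v3, v6 share exactly the 3 values {2, 3, 6}; by pigeonhole those values go to them, so strike 2, 3, 6 from v1, v4, v5.
That leaves v1 = 7.
That leaves v4 = 1. Eliminate 1 elsewhere: v5.
No further eliminations apply; v2 can still be any of 2, 3, 6.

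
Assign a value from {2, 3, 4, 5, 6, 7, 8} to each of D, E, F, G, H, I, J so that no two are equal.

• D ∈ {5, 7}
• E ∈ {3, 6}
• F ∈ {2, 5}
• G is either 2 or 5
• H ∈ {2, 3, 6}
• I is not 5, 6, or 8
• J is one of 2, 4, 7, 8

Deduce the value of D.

Among the 7 variables, 8 fits only J (and all 7 values in {2, 3, 4, 5, 6, 7, 8} must be used), so J = 8.
The 6 still-open variables draw from only 6 values {2, 3, 4, 5, 6, 7}, so each is used; only I can be 4, hence I = 4.
Among the 5 still-open variables, 7 fits only D (and all 5 values in {2, 3, 5, 6, 7} must be used), so D = 7.

7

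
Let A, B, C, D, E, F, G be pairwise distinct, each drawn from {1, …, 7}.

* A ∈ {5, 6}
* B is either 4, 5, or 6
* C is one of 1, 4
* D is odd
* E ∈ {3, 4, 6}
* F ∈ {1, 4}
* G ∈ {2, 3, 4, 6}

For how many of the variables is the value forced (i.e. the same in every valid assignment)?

The 7 variables draw from only 7 values {1, 2, 3, 4, 5, 6, 7}, so each is used; only G can be 2, hence G = 2.
Among the 6 still-open variables, 7 fits only D (and all 6 values in {1, 3, 4, 5, 6, 7} must be used), so D = 7.
The 5 still-open variables draw from only 5 values {1, 3, 4, 5, 6}, so each is used; only E can be 3, hence E = 3.
C and F between them cover only {1, 4} — a naked pair. Remove those values from B.
Determined: D=7, E=3, G=2. The other variables each still have more than one consistent value. That makes 3.

3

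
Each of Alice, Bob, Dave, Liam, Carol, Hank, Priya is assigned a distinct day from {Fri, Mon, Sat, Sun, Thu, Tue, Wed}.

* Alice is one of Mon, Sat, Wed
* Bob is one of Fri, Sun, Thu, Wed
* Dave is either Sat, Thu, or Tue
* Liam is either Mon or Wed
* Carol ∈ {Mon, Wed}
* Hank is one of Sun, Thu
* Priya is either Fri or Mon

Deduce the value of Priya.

Fri

The 7 variables together cover exactly {Fri, Mon, Sat, Sun, Thu, Tue, Wed} — 7 values for 7 variables — and Tue appears only in Dave's list, so Dave = Tue.
Among the 6 still-open variables, Sat fits only Alice (and all 6 values in {Fri, Mon, Sat, Sun, Thu, Wed} must be used), so Alice = Sat.
Liam and Carol share exactly the 2 values {Mon, Wed}; by pigeonhole those values go to them, so strike Mon, Wed from Bob, Priya.
So Priya = Fri.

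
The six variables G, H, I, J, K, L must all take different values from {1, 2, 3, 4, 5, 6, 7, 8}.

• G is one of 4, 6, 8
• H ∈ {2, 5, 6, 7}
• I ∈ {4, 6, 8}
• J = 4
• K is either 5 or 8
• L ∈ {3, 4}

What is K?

J has just one choice, so J = 4. So G, I, L can't be 4.
L has just one choice, so L = 3.
G and I share exactly the 2 values {6, 8}; by pigeonhole those values go to them, so strike 6, 8 from H, K.
So K = 5.

5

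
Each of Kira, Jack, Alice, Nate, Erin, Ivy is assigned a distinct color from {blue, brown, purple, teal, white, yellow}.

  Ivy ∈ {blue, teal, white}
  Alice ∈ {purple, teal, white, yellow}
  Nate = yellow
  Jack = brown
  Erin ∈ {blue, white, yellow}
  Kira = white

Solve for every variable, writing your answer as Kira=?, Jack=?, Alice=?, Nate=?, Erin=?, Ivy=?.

Kira must be white (only option left). Eliminate white elsewhere: Alice, Erin, Ivy.
Jack's domain is down to {brown}, so Jack = brown.
Nate's domain is down to {yellow}, so Nate = yellow. Remove yellow from Alice, Erin.
That leaves Erin = blue. Strike blue from Ivy.
Ivy has just one choice, so Ivy = teal. So Alice can't be teal.
That leaves Alice = purple.

Kira=white, Jack=brown, Alice=purple, Nate=yellow, Erin=blue, Ivy=teal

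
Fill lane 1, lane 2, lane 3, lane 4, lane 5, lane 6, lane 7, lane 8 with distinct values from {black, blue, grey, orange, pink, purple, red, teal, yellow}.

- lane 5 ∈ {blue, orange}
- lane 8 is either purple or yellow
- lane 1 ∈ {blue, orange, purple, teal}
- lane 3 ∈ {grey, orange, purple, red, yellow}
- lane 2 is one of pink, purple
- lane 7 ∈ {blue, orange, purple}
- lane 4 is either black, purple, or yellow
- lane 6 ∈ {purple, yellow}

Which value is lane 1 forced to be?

teal

lane 6 and lane 8 between them cover only {purple, yellow} — a naked pair. Remove those values from lane 1, lane 2, lane 3, lane 4, lane 7.
lane 2 must be pink (only option left).
That leaves lane 4 = black.
lane 5 and lane 7 share exactly the 2 values {blue, orange}; by pigeonhole those values go to them, so strike blue, orange from lane 1, lane 3.
So lane 1 = teal.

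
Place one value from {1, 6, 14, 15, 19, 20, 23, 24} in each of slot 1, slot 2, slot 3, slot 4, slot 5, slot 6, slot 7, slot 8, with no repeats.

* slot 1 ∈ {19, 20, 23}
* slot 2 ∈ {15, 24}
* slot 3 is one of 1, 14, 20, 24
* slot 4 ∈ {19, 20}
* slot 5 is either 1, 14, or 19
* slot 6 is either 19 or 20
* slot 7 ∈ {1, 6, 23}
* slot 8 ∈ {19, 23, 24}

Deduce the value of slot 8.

24

Among the 8 variables, 6 fits only slot 7 (and all 8 values in {1, 6, 14, 15, 19, 20, 23, 24} must be used), so slot 7 = 6.
Among the 7 still-open variables, 15 fits only slot 2 (and all 7 values in {1, 14, 15, 19, 20, 23, 24} must be used), so slot 2 = 15.
slot 4 and slot 6 share exactly the 2 values {19, 20}; by pigeonhole those values go to them, so strike 19, 20 from slot 1, slot 3, slot 5, slot 8.
slot 1 has just one choice, so slot 1 = 23. Remove 23 from slot 8.
So slot 8 = 24.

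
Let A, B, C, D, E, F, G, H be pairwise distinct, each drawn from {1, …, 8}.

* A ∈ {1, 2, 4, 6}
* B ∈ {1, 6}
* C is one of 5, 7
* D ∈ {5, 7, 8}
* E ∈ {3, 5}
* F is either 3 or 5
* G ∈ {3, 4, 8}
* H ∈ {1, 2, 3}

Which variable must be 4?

G

E and F share exactly the 2 values {3, 5}; by pigeonhole those values go to them, so strike 3, 5 from C, D, G, H.
C's domain is down to {7}, so C = 7. Eliminate 7 elsewhere: D.
D must be 8 (only option left). Eliminate 8 elsewhere: G.
So 4 goes to G.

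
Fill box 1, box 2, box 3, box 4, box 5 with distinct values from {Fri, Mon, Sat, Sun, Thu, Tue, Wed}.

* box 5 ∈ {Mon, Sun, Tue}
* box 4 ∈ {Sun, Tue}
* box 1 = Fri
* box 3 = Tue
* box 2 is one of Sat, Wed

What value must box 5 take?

box 1 must be Fri (only option left).
That leaves box 3 = Tue. So box 4, box 5 can't be Tue.
box 4 has just one choice, so box 4 = Sun. Eliminate Sun elsewhere: box 5.
So box 5 = Mon.

Mon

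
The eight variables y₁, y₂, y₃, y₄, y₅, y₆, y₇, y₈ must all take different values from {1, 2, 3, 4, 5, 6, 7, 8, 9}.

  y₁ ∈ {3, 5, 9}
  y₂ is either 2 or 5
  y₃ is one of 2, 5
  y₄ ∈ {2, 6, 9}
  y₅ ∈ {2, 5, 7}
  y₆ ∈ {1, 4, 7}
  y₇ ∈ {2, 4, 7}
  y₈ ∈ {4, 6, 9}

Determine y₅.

The 8 variables draw from only 8 values {1, 2, 3, 4, 5, 6, 7, 9}, so each is used; only y₆ can be 1, hence y₆ = 1.
Among the 7 still-open variables, 3 fits only y₁ (and all 7 values in {2, 3, 4, 5, 6, 7, 9} must be used), so y₁ = 3.
The 2 variables y₂ and y₃ are confined to {2, 5}, which locks those values in; drop them from y₄, y₅, y₇.
So y₅ = 7.

7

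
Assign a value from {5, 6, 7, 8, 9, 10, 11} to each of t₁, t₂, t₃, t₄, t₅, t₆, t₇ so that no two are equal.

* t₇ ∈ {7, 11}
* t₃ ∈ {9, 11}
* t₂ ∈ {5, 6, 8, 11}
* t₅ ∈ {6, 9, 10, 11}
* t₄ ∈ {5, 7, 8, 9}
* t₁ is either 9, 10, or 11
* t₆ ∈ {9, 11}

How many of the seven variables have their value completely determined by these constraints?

3

t₃ and t₆ between them cover only {9, 11} — a naked pair. Remove those values from t₁, t₂, t₄, t₅, t₇.
t₁ must be 10 (only option left). Remove 10 from t₅.
That leaves t₅ = 6. Eliminate 6 elsewhere: t₂.
t₇ has just one choice, so t₇ = 7. Eliminate 7 elsewhere: t₄.
Determined: t₁=10, t₅=6, t₇=7. The other variables each still have more than one consistent value. That makes 3.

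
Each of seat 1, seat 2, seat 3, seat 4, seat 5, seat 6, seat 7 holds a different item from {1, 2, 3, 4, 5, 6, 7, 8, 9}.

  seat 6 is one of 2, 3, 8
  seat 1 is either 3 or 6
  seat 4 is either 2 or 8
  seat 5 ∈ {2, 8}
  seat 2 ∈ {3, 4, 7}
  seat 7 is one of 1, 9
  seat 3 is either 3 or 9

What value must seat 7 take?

seat 4 and seat 5 between them cover only {2, 8} — a naked pair. Remove those values from seat 6.
seat 6 has just one choice, so seat 6 = 3. So seat 1, seat 2, seat 3 can't be 3.
seat 1's domain is down to {6}, so seat 1 = 6.
seat 3's domain is down to {9}, so seat 3 = 9. Strike 9 from seat 7.
So seat 7 = 1.

1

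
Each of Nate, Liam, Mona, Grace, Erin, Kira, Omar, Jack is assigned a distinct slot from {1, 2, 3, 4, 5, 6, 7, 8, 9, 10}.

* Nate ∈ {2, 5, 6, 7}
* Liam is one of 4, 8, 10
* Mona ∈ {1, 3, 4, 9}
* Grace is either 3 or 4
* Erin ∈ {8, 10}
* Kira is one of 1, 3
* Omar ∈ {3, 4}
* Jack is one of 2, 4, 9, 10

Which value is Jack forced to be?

2

The 2 variables Grace and Omar are confined to {3, 4}, which locks those values in; drop them from Liam, Mona, Kira, Jack.
That leaves Kira = 1. Remove 1 from Mona.
That leaves Mona = 9. Strike 9 from Jack.
Liam and Erin share exactly the 2 values {8, 10}; by pigeonhole those values go to them, so strike 8, 10 from Jack.
So Jack = 2.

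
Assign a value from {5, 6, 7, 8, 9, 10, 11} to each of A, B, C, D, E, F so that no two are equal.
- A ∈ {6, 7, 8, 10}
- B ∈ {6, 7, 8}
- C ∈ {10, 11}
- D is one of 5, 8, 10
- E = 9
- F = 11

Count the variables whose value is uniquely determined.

3

E has just one choice, so E = 9.
That leaves F = 11. Remove 11 from C.
C must be 10 (only option left). Remove 10 from A, D.
Determined: C=10, E=9, F=11. The other variables each still have more than one consistent value. That makes 3.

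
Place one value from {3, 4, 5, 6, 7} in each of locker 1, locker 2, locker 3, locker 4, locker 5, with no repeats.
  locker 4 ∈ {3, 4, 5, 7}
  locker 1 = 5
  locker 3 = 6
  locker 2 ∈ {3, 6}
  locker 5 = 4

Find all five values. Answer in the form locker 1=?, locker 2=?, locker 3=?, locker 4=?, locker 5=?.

locker 1 has just one choice, so locker 1 = 5. Eliminate 5 elsewhere: locker 4.
locker 3 must be 6 (only option left). Eliminate 6 elsewhere: locker 2.
locker 5 must be 4 (only option left). So locker 4 can't be 4.
That leaves locker 2 = 3. Strike 3 from locker 4.
That leaves locker 4 = 7.

locker 1=5, locker 2=3, locker 3=6, locker 4=7, locker 5=4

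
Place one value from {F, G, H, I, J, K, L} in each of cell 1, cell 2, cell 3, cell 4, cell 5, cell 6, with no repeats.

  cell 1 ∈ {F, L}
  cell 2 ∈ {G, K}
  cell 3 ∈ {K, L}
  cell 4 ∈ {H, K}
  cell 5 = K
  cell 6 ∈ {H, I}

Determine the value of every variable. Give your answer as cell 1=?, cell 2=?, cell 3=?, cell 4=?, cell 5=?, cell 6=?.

cell 5 must be K (only option left). Eliminate K elsewhere: cell 2, cell 3, cell 4.
cell 2 has just one choice, so cell 2 = G.
cell 3's domain is down to {L}, so cell 3 = L. So cell 1 can't be L.
cell 4 must be H (only option left). So cell 6 can't be H.
cell 6 must be I (only option left).
That leaves cell 1 = F.

cell 1=F, cell 2=G, cell 3=L, cell 4=H, cell 5=K, cell 6=I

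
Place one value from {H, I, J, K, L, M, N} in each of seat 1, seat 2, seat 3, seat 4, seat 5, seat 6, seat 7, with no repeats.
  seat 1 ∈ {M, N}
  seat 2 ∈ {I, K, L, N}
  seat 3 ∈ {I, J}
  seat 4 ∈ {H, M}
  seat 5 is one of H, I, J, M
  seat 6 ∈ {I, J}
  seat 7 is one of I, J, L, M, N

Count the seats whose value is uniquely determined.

3

The 7 variables together cover exactly {H, I, J, K, L, M, N} — 7 values for 7 variables — and K appears only in seat 2's list, so seat 2 = K.
The 6 still-open variables draw from only 6 values {H, I, J, L, M, N}, so each is used; only seat 7 can be L, hence seat 7 = L.
Among the 5 still-open variables, N fits only seat 1 (and all 5 values in {H, I, J, M, N} must be used), so seat 1 = N.
seat 3 and seat 6 share exactly the 2 values {I, J}; by pigeonhole those values go to them, so strike I, J from seat 5.
Determined: seat 1=N, seat 2=K, seat 7=L. The other seats each still have more than one consistent value. That makes 3.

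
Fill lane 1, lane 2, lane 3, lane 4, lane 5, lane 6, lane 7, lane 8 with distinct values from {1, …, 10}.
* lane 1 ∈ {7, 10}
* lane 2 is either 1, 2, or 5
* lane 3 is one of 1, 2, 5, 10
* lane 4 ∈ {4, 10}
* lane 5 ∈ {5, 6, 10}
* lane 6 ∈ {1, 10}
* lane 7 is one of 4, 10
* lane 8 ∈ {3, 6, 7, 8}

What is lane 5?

6

lane 4 and lane 7 share exactly the 2 values {4, 10}; by pigeonhole those values go to them, so strike 4, 10 from lane 1, lane 3, lane 5, lane 6.
lane 1 has just one choice, so lane 1 = 7. So lane 8 can't be 7.
lane 6 must be 1 (only option left). Eliminate 1 elsewhere: lane 2, lane 3.
The 2 variables lane 2 and lane 3 are confined to {2, 5}, which locks those values in; drop them from lane 5.
So lane 5 = 6.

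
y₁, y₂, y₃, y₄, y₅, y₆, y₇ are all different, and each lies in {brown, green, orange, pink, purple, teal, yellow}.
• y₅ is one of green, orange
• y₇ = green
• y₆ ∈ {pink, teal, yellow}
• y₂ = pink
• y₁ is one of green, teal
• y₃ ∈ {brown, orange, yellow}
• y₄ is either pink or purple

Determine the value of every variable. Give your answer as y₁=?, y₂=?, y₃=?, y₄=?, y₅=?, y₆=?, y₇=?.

y₂ has just one choice, so y₂ = pink. Eliminate pink elsewhere: y₄, y₆.
That leaves y₄ = purple.
y₇'s domain is down to {green}, so y₇ = green. So y₁, y₅ can't be green.
y₁ has just one choice, so y₁ = teal. So y₆ can't be teal.
That leaves y₅ = orange. So y₃ can't be orange.
y₆ has just one choice, so y₆ = yellow. Eliminate yellow elsewhere: y₃.
y₃'s domain is down to {brown}, so y₃ = brown.

y₁=teal, y₂=pink, y₃=brown, y₄=purple, y₅=orange, y₆=yellow, y₇=green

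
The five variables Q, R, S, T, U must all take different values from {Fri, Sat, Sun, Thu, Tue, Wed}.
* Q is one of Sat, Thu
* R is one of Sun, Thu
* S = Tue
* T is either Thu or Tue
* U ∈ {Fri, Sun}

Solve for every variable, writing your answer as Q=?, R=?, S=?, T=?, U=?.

Q=Sat, R=Sun, S=Tue, T=Thu, U=Fri

S has just one choice, so S = Tue. Eliminate Tue elsewhere: T.
That leaves T = Thu. Eliminate Thu elsewhere: Q, R.
Q must be Sat (only option left).
That leaves R = Sun. So U can't be Sun.
U's domain is down to {Fri}, so U = Fri.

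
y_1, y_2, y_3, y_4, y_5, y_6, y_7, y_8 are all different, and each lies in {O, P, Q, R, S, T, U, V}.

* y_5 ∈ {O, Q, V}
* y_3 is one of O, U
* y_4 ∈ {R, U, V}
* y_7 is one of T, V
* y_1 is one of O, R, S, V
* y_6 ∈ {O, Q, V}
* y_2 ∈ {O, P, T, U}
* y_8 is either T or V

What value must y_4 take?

R

The 8 variables draw from only 8 values {O, P, Q, R, S, T, U, V}, so each is used; only y_2 can be P, hence y_2 = P.
The 7 still-open variables together cover exactly {O, Q, R, S, T, U, V} — 7 values for 7 variables — and S appears only in y_1's list, so y_1 = S.
Among the 6 still-open variables, R fits only y_4 (and all 6 values in {O, Q, R, T, U, V} must be used), so y_4 = R.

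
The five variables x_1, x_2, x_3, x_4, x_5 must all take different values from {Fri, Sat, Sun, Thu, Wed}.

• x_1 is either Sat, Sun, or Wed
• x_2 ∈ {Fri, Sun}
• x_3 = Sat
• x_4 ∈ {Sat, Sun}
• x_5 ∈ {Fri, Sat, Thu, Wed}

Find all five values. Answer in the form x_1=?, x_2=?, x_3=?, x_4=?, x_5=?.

x_3's domain is down to {Sat}, so x_3 = Sat. Remove Sat from x_1, x_4, x_5.
x_4 has just one choice, so x_4 = Sun. So x_1, x_2 can't be Sun.
x_1 must be Wed (only option left). Eliminate Wed elsewhere: x_5.
x_2's domain is down to {Fri}, so x_2 = Fri. Remove Fri from x_5.
x_5 has just one choice, so x_5 = Thu.

x_1=Wed, x_2=Fri, x_3=Sat, x_4=Sun, x_5=Thu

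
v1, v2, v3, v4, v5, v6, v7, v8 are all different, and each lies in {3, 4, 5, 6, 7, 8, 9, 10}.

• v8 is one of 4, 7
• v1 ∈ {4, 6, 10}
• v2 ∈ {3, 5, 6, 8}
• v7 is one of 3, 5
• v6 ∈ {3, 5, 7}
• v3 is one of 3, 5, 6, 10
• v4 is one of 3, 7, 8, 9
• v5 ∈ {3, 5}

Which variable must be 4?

Among the 8 variables, 9 fits only v4 (and all 8 values in {3, 4, 5, 6, 7, 8, 9, 10} must be used), so v4 = 9.
The 7 still-open variables together cover exactly {3, 4, 5, 6, 7, 8, 10} — 7 values for 7 variables — and 8 appears only in v2's list, so v2 = 8.
v5 and v7 share exactly the 2 values {3, 5}; by pigeonhole those values go to them, so strike 3, 5 from v3, v6.
v6 has just one choice, so v6 = 7. So v8 can't be 7.
So 4 goes to v8.

v8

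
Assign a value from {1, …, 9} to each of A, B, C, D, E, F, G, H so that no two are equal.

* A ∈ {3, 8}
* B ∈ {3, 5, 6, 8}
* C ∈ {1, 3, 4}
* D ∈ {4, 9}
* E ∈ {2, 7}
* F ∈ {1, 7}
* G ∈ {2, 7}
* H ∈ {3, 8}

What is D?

9

A and H share exactly the 2 values {3, 8}; by pigeonhole those values go to them, so strike 3, 8 from B, C.
E and G between them cover only {2, 7} — a naked pair. Remove those values from F.
F's domain is down to {1}, so F = 1. Remove 1 from C.
C must be 4 (only option left). Strike 4 from D.
So D = 9.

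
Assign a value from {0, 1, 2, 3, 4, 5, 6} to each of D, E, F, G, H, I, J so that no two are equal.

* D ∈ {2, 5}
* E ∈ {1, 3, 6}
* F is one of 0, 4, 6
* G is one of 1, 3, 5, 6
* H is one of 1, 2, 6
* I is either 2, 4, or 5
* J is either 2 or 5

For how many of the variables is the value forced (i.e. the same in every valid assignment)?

2

The 7 variables draw from only 7 values {0, 1, 2, 3, 4, 5, 6}, so each is used; only F can be 0, hence F = 0.
The 6 still-open variables together cover exactly {1, 2, 3, 4, 5, 6} — 6 values for 6 variables — and 4 appears only in I's list, so I = 4.
The 2 variables D and J are confined to {2, 5}, which locks those values in; drop them from G, H.
Determined: F=0, I=4. The other variables each still have more than one consistent value. That makes 2.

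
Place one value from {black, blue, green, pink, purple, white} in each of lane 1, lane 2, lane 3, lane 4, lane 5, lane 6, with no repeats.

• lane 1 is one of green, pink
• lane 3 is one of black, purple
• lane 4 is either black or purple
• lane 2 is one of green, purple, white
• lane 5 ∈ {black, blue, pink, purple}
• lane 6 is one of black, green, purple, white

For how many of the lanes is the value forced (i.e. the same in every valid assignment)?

2

The 6 variables together cover exactly {black, blue, green, pink, purple, white} — 6 values for 6 variables — and blue appears only in lane 5's list, so lane 5 = blue.
The 5 still-open variables draw from only 5 values {black, green, pink, purple, white}, so each is used; only lane 1 can be pink, hence lane 1 = pink.
The 2 variables lane 3 and lane 4 are confined to {black, purple}, which locks those values in; drop them from lane 2, lane 6.
Determined: lane 1=pink, lane 5=blue. The other lanes each still have more than one consistent value. That makes 2.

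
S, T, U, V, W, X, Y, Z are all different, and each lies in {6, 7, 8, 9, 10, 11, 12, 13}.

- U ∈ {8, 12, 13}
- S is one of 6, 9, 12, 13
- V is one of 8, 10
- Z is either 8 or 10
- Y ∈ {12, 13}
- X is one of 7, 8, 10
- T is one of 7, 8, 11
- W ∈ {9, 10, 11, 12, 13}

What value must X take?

The 8 variables together cover exactly {6, 7, 8, 9, 10, 11, 12, 13} — 8 values for 8 variables — and 6 appears only in S's list, so S = 6.
The 7 still-open variables together cover exactly {7, 8, 9, 10, 11, 12, 13} — 7 values for 7 variables — and 9 appears only in W's list, so W = 9.
The 6 still-open variables draw from only 6 values {7, 8, 10, 11, 12, 13}, so each is used; only T can be 11, hence T = 11.
The 5 still-open variables draw from only 5 values {7, 8, 10, 12, 13}, so each is used; only X can be 7, hence X = 7.

7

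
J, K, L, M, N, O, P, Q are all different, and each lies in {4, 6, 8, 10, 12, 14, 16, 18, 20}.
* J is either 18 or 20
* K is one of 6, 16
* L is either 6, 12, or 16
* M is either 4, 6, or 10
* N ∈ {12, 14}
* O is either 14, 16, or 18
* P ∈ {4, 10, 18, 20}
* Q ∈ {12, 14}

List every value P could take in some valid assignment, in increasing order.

4, 10

The 2 variables N and Q are confined to {12, 14}, which locks those values in; drop them from L, O.
K and L between them cover only {6, 16} — a naked pair. Remove those values from M, O.
O has just one choice, so O = 18. Strike 18 from J, P.
J's domain is down to {20}, so J = 20. So P can't be 20.
No further eliminations apply; P can still be any of 4, 10.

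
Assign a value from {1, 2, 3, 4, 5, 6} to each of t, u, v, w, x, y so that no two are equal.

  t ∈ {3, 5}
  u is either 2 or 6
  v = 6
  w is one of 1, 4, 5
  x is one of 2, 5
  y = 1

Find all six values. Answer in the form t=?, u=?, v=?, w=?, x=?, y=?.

v has just one choice, so v = 6. Remove 6 from u.
That leaves y = 1. So w can't be 1.
u has just one choice, so u = 2. Eliminate 2 elsewhere: x.
x's domain is down to {5}, so x = 5. So t, w can't be 5.
t must be 3 (only option left).
That leaves w = 4.

t=3, u=2, v=6, w=4, x=5, y=1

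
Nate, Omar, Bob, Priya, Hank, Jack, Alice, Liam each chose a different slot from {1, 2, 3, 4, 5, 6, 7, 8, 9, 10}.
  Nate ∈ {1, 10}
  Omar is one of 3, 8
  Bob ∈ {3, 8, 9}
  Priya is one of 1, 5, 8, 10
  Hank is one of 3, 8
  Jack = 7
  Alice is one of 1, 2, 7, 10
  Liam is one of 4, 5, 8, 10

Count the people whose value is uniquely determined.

Jack must be 7 (only option left). Eliminate 7 elsewhere: Alice.
Omar and Hank share exactly the 2 values {3, 8}; by pigeonhole those values go to them, so strike 3, 8 from Bob, Priya, Liam.
Bob has just one choice, so Bob = 9.
Determined: Bob=9, Jack=7. The other people each still have more than one consistent value. That makes 2.

2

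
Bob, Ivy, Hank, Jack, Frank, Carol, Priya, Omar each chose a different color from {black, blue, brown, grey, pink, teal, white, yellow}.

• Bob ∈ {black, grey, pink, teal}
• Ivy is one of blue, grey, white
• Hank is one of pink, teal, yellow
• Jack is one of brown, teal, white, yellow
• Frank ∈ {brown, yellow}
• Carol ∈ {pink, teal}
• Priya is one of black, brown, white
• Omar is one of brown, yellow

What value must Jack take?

The 8 variables together cover exactly {black, blue, brown, grey, pink, teal, white, yellow} — 8 values for 8 variables — and blue appears only in Ivy's list, so Ivy = blue.
The 7 still-open variables draw from only 7 values {black, brown, grey, pink, teal, white, yellow}, so each is used; only Bob can be grey, hence Bob = grey.
Among the 6 still-open variables, black fits only Priya (and all 6 values in {black, brown, pink, teal, white, yellow} must be used), so Priya = black.
The 5 still-open variables draw from only 5 values {brown, pink, teal, white, yellow}, so each is used; only Jack can be white, hence Jack = white.

white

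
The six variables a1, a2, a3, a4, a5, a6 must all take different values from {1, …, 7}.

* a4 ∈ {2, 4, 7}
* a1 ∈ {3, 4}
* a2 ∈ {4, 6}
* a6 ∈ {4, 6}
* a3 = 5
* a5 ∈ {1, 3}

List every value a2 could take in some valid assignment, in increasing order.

a3's domain is down to {5}, so a3 = 5.
a2 and a6 between them cover only {4, 6} — a naked pair. Remove those values from a1, a4.
That leaves a1 = 3. So a5 can't be 3.
a5's domain is down to {1}, so a5 = 1.
No further eliminations apply; a2 can still be any of 4, 6.

4, 6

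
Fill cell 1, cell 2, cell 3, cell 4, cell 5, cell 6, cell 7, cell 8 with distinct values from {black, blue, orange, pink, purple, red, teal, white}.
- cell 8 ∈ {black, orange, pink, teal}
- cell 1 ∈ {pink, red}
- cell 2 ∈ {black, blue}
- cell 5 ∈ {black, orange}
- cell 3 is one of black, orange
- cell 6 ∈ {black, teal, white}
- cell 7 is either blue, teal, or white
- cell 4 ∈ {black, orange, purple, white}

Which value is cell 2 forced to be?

blue

Among the 8 variables, purple fits only cell 4 (and all 8 values in {black, blue, orange, pink, purple, red, teal, white} must be used), so cell 4 = purple.
The 7 still-open variables draw from only 7 values {black, blue, orange, pink, red, teal, white}, so each is used; only cell 1 can be red, hence cell 1 = red.
The 6 still-open variables draw from only 6 values {black, blue, orange, pink, teal, white}, so each is used; only cell 8 can be pink, hence cell 8 = pink.
The 2 variables cell 3 and cell 5 are confined to {black, orange}, which locks those values in; drop them from cell 2, cell 6.
So cell 2 = blue.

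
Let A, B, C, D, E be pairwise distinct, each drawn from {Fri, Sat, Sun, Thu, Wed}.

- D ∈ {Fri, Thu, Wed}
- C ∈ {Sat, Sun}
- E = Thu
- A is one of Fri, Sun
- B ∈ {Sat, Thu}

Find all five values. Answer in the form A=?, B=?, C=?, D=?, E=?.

E's domain is down to {Thu}, so E = Thu. Strike Thu from B, D.
That leaves B = Sat. Strike Sat from C.
C must be Sun (only option left). Strike Sun from A.
A's domain is down to {Fri}, so A = Fri. Strike Fri from D.
That leaves D = Wed.

A=Fri, B=Sat, C=Sun, D=Wed, E=Thu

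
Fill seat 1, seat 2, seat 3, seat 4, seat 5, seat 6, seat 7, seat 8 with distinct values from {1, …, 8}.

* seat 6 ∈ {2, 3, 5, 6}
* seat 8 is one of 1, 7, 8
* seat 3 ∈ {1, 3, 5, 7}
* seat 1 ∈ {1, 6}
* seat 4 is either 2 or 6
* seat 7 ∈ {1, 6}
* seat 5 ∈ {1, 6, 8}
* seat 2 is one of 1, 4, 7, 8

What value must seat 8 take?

7

The 8 variables draw from only 8 values {1, 2, 3, 4, 5, 6, 7, 8}, so each is used; only seat 2 can be 4, hence seat 2 = 4.
seat 1 and seat 7 between them cover only {1, 6} — a naked pair. Remove those values from seat 3, seat 4, seat 5, seat 6, seat 8.
seat 4 must be 2 (only option left). Eliminate 2 elsewhere: seat 6.
seat 5's domain is down to {8}, so seat 5 = 8. Strike 8 from seat 8.
So seat 8 = 7.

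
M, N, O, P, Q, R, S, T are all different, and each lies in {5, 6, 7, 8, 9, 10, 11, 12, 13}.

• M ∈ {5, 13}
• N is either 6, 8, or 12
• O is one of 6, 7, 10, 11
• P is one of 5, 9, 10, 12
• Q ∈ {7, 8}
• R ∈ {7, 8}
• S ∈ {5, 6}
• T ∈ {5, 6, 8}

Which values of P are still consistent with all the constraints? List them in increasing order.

9, 10

Q and R between them cover only {7, 8} — a naked pair. Remove those values from N, O, T.
S and T between them cover only {5, 6} — a naked pair. Remove those values from M, N, O, P.
M must be 13 (only option left).
N must be 12 (only option left). Eliminate 12 elsewhere: P.
No further eliminations apply; P can still be any of 9, 10.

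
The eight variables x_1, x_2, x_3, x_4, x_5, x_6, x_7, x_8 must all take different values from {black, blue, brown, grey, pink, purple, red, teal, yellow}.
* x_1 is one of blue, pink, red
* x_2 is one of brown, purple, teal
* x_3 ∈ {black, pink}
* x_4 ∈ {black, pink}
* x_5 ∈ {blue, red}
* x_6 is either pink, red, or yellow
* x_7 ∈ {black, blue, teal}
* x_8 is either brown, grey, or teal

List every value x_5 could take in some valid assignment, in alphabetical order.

x_3 and x_4 share exactly the 2 values {black, pink}; by pigeonhole those values go to them, so strike black, pink from x_1, x_6, x_7.
x_1 and x_5 between them cover only {blue, red} — a naked pair. Remove those values from x_6, x_7.
x_6's domain is down to {yellow}, so x_6 = yellow.
x_7 must be teal (only option left). So x_2, x_8 can't be teal.
No further eliminations apply; x_5 can still be any of blue, red.

blue, red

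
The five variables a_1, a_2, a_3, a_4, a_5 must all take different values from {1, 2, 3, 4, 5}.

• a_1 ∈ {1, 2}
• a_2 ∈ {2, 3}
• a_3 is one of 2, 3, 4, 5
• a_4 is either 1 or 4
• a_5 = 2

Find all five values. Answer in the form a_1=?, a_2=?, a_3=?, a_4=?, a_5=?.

a_1=1, a_2=3, a_3=5, a_4=4, a_5=2

a_5's domain is down to {2}, so a_5 = 2. Strike 2 from a_1, a_2, a_3.
a_1 has just one choice, so a_1 = 1. Strike 1 from a_4.
a_2 must be 3 (only option left). Strike 3 from a_3.
a_4 must be 4 (only option left). Eliminate 4 elsewhere: a_3.
That leaves a_3 = 5.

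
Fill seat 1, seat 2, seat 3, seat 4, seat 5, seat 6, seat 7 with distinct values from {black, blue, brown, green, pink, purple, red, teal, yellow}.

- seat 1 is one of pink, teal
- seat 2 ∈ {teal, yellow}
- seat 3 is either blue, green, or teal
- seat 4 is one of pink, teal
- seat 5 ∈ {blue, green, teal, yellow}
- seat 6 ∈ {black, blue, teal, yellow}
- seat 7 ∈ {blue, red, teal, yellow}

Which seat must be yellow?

The 7 variables draw from only 7 values {black, blue, green, pink, red, teal, yellow}, so each is used; only seat 6 can be black, hence seat 6 = black.
The 6 still-open variables together cover exactly {blue, green, pink, red, teal, yellow} — 6 values for 6 variables — and red appears only in seat 7's list, so seat 7 = red.
The 2 variables seat 1 and seat 4 are confined to {pink, teal}, which locks those values in; drop them from seat 2, seat 3, seat 5.
So yellow goes to seat 2.

seat 2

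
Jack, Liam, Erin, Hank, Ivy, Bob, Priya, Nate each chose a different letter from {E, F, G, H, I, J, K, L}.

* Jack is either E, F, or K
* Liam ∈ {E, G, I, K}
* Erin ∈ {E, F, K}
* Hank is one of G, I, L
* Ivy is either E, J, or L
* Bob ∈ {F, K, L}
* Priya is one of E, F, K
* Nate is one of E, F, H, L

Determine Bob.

L

The 8 variables draw from only 8 values {E, F, G, H, I, J, K, L}, so each is used; only Nate can be H, hence Nate = H.
The 7 still-open variables together cover exactly {E, F, G, I, J, K, L} — 7 values for 7 variables — and J appears only in Ivy's list, so Ivy = J.
Jack, Erin, Priya between them cover only {E, F, K} — a naked triple. Remove those values from Liam, Bob.
So Bob = L.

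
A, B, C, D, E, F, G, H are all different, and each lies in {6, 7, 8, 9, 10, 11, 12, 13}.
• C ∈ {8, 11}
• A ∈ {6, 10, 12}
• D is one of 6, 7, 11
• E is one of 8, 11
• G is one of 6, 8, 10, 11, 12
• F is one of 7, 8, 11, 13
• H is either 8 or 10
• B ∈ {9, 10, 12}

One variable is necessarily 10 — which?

The 8 variables together cover exactly {6, 7, 8, 9, 10, 11, 12, 13} — 8 values for 8 variables — and 9 appears only in B's list, so B = 9.
Among the 7 still-open variables, 13 fits only F (and all 7 values in {6, 7, 8, 10, 11, 12, 13} must be used), so F = 13.
The 6 still-open variables draw from only 6 values {6, 7, 8, 10, 11, 12}, so each is used; only D can be 7, hence D = 7.
C and E between them cover only {8, 11} — a naked pair. Remove those values from G, H.
So 10 goes to H.

H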